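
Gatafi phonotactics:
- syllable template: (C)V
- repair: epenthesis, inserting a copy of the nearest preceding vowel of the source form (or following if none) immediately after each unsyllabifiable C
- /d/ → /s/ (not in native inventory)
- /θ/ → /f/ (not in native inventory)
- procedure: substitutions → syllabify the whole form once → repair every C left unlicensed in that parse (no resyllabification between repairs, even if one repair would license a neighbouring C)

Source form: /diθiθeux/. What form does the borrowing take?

Substitution: /d/ → /s/, /θ/ → /f/, giving /sififeux/.
Syllabifying with onset maximization leaves /x/ stranded (no codas are permitted; onsets are limited to one consonant).
Inserting the epenthetic vowel yields /x/ → /xu/.

sififeuxu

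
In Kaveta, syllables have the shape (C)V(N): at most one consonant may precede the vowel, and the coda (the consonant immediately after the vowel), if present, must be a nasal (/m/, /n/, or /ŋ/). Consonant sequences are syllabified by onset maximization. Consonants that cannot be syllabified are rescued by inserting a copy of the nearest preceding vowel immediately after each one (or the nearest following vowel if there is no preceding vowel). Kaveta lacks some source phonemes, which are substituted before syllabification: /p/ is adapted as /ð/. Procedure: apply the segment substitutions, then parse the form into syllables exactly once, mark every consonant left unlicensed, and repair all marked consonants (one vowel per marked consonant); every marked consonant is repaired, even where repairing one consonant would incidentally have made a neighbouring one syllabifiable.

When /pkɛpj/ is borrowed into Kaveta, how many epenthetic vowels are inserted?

3

After substitution the input is /ðkɛðj/.
The unsyllabifiable consonants are /ð/, /ð/, /j/; each receives one epenthetic vowel.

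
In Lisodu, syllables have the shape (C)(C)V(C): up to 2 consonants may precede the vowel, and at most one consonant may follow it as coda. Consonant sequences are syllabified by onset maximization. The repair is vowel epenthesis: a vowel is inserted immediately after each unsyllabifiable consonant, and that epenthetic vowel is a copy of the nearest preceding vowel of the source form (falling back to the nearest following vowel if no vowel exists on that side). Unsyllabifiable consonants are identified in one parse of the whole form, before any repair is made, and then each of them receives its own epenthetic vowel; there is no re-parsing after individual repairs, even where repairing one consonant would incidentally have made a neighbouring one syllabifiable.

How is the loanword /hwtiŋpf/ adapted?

hiwtiŋpifi

Syllabifying with onset maximization leaves /h/, /p/, /f/ stranded (at most one coda consonant is licensed; onsets may contain at most 2 consonants).
Each unlicensed consonant becomes the onset of a new syllable: /h/ → /hi/, /p/ → /pi/, /f/ → /fi/.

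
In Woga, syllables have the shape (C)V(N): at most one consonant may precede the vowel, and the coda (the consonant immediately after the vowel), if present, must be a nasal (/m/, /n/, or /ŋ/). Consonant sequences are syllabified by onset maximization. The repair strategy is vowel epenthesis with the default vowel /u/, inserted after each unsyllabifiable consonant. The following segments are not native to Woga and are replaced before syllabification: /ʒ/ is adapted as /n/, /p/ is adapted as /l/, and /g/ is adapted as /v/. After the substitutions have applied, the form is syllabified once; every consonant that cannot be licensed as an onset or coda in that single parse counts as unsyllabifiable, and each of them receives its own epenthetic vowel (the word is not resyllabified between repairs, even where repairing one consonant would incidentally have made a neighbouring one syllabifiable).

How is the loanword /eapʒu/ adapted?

ealunu

Substitution: /p/ → /l/, /ʒ/ → /n/, giving /ealnu/.
Under (C)V(N), the unsyllabifiable consonants are /l/ (only a nasal (/m/, /n/, or /ŋ/) is licensed in coda position; onsets are limited to one consonant).
Each unlicensed consonant becomes the onset of a new syllable: /l/ → /lu/.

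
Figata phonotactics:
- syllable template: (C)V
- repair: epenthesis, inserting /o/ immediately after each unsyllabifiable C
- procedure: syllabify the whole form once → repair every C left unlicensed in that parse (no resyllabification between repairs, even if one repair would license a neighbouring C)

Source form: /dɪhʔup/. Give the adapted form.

Under (C)V, the unsyllabifiable consonants are /h/, /p/ (no codas are permitted; onsets are limited to one consonant).
Inserting the epenthetic vowel yields /h/ → /ho/, /p/ → /po/.

dɪhoʔupo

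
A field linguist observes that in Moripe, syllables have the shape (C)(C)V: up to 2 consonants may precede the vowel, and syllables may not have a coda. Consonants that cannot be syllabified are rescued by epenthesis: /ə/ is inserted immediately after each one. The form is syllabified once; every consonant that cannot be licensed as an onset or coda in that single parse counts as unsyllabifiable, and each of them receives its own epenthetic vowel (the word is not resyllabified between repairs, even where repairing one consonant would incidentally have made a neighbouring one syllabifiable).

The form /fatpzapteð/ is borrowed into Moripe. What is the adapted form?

fatəpzapteðə

The consonants /t/, /ð/ cannot be parsed into a legal (C)(C)V syllable (no codas are permitted; onsets may contain at most 2 consonants).
Epenthesis after each stranded consonant: /t/ → /tə/, /ð/ → /ðə/.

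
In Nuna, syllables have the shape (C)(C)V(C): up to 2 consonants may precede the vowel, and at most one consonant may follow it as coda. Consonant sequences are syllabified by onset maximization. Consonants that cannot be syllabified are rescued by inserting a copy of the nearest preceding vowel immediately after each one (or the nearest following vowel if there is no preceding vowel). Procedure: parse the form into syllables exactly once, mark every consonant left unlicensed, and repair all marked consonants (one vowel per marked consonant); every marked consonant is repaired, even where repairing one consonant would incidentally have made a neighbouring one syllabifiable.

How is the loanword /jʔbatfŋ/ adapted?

jaʔbatfaŋa

The consonants /j/, /f/, /ŋ/ cannot be parsed into a legal (C)(C)V(C) syllable (at most one coda consonant is licensed; onsets may contain at most 2 consonants).
Inserting the epenthetic vowel yields /j/ → /ja/, /f/ → /fa/, /ŋ/ → /ŋa/.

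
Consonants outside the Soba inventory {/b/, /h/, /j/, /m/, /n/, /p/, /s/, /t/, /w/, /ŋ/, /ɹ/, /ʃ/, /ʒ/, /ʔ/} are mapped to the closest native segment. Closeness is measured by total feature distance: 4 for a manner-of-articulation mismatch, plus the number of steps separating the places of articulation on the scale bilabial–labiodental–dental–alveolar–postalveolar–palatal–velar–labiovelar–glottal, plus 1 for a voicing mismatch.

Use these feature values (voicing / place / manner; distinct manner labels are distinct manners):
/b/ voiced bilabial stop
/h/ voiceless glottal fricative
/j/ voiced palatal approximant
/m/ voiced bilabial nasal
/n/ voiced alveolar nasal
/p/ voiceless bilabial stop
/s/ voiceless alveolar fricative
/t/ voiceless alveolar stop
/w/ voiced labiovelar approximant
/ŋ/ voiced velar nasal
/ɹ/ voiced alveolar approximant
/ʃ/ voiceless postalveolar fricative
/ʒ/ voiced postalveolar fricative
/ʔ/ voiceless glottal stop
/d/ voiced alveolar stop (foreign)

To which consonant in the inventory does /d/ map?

/t/ is closest: same manner (stop), place distance 0 (alveolar→alveolar), voicing differs (+1); total 1. Next closest is /b/ at distance 3.

t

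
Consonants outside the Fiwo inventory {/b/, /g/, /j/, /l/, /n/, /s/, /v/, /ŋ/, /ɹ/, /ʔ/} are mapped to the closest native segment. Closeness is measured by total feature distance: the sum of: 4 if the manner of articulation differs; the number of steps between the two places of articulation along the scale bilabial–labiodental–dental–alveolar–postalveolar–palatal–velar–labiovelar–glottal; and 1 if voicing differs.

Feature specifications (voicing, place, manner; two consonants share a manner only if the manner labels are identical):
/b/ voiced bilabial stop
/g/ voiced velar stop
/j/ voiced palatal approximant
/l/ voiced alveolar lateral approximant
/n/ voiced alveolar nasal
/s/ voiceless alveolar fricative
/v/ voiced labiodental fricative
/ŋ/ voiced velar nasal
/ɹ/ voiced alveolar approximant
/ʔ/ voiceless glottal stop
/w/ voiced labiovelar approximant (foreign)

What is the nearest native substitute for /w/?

j

/j/ is closest: same manner (approximant), place distance 2 (labiovelar→palatal), same voicing; total 2. Next closest is /ɹ/ at distance 4.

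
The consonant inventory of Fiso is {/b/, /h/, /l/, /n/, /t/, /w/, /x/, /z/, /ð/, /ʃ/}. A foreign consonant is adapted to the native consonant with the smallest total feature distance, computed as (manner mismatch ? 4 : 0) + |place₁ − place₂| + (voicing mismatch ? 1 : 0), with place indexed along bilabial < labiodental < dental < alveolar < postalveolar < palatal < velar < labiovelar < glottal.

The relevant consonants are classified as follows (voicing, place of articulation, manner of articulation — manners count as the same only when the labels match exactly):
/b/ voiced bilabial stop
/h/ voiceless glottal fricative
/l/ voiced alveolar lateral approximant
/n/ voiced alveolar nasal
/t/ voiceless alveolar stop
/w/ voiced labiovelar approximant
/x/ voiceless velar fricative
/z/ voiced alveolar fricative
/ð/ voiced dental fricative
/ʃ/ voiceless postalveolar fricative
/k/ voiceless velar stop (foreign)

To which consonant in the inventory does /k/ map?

/t/ is closest: same manner (stop), place distance 3 (velar→alveolar), same voicing; total 3. Next closest is /x/ at distance 4.

t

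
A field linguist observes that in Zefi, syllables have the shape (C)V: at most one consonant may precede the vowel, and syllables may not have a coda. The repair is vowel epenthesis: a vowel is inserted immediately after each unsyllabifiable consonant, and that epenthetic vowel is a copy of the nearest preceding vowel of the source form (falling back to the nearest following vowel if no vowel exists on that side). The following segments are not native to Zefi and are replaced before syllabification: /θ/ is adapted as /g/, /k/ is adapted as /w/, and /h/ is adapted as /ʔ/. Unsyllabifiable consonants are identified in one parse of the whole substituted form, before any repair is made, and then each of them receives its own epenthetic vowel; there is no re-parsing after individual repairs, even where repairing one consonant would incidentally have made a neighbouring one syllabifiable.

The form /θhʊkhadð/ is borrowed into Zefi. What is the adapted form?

gʊʔʊwʊʔadaða

Substitution: /θ/ → /g/, /h/ → /ʔ/, /k/ → /w/, giving /gʔʊwʔadð/.
Syllabifying with onset maximization leaves /g/, /w/, /d/, /ð/ stranded (no codas are permitted; onsets are limited to one consonant).
Epenthesis after each stranded consonant: /g/ → /gʊ/, /w/ → /wʊ/, /d/ → /da/, /ð/ → /ða/.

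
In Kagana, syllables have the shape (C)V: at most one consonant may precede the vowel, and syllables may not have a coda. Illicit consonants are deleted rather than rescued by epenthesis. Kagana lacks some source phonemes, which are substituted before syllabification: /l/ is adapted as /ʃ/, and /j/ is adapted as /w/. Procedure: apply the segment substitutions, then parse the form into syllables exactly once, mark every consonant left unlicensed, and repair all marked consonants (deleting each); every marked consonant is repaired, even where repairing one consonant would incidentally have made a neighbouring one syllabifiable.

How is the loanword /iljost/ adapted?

iwo

Substitution: /l/ → /ʃ/, /j/ → /w/, giving /iʃwost/.
Syllabifying with onset maximization leaves /ʃ/, /s/, /t/ stranded (no codas are permitted; onsets are limited to one consonant).
Deleting the stranded consonants removes /ʃ/, /s/, /t/.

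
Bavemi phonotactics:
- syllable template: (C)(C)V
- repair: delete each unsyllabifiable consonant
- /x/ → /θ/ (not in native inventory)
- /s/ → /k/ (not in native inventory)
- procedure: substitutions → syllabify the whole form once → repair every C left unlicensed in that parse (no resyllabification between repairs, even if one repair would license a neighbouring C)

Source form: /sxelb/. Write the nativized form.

kθe

Substitution: /s/ → /k/, /x/ → /θ/, giving /kθelb/.
Under (C)(C)V, the unsyllabifiable consonants are /l/, /b/ (no codas are permitted; onsets may contain at most 2 consonants).
Deleting the stranded consonants removes /l/, /b/.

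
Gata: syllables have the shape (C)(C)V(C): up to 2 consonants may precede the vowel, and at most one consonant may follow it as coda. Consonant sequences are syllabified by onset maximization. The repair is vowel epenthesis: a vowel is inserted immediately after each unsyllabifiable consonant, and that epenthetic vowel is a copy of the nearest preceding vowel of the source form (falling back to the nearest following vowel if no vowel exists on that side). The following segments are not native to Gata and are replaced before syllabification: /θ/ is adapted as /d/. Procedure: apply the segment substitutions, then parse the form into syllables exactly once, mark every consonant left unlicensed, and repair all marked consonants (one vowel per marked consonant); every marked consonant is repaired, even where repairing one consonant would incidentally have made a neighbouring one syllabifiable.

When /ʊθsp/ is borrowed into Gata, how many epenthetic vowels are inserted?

After substitution the input is /ʊdsp/.
The unsyllabifiable consonants are /s/, /p/; each receives one epenthetic vowel.

2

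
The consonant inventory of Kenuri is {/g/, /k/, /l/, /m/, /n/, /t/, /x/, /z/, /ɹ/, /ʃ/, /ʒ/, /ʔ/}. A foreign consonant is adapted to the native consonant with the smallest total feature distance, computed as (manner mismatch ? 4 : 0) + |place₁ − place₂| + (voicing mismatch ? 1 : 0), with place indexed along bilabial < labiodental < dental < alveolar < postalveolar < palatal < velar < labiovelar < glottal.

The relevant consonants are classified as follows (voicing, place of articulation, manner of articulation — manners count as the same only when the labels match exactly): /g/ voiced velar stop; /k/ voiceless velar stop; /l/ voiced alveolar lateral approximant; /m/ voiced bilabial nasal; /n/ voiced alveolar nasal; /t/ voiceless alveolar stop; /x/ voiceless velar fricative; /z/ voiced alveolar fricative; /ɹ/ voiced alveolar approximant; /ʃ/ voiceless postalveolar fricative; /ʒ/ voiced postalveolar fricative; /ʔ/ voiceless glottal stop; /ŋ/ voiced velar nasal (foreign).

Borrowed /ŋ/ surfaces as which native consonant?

/n/ is closest: same manner (nasal), place distance 3 (velar→alveolar), same voicing; total 3. Next closest is /g/ at distance 4.

n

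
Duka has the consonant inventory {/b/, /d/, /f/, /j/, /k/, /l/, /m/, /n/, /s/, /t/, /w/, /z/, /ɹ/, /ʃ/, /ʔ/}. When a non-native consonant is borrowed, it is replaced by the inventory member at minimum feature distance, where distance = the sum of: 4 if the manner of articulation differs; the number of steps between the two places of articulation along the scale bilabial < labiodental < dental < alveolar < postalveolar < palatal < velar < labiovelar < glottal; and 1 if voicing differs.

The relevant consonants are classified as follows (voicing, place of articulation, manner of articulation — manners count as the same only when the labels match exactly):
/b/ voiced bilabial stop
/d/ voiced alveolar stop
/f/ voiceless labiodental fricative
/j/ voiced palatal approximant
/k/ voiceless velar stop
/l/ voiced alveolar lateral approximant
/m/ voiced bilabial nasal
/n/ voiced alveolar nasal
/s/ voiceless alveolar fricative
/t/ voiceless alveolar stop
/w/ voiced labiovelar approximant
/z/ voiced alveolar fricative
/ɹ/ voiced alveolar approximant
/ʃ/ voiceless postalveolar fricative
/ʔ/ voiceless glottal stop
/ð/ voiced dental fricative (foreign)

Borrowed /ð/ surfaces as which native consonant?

/z/ is closest: same manner (fricative), place distance 1 (dental→alveolar), same voicing; total 1. Next closest is /f/ at distance 2.

z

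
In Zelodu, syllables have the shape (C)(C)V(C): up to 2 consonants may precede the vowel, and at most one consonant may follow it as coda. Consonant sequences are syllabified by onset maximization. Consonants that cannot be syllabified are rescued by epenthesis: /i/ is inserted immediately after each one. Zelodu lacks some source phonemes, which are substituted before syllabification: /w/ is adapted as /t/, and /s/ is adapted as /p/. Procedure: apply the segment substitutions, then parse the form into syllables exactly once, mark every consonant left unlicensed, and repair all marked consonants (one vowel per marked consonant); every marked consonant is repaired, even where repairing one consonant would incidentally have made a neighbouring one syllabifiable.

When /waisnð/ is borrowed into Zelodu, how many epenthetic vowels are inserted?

After substitution the input is /taipnð/.
The unsyllabifiable consonants are /n/, /ð/; each receives one epenthetic vowel.

2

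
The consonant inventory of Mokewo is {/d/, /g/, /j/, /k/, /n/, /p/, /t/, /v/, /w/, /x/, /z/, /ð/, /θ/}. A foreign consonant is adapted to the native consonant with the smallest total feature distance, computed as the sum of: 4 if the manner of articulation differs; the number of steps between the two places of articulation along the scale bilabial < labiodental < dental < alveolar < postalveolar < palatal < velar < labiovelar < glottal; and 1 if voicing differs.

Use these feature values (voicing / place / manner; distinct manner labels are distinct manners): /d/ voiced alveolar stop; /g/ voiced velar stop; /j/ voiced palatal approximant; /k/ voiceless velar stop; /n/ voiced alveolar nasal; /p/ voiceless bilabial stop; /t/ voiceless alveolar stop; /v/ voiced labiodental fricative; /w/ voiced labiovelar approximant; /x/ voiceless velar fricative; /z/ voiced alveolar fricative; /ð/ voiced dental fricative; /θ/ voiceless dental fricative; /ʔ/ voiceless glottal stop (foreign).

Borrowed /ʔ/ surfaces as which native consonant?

/k/ is closest: same manner (stop), place distance 2 (glottal→velar), same voicing; total 2. Next closest is /g/ at distance 3.

k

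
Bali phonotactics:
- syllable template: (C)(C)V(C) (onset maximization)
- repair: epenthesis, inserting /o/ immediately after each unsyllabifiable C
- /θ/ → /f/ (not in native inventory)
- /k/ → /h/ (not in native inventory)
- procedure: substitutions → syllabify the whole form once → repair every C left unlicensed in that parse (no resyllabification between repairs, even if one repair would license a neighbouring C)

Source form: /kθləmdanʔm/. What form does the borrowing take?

Substitution: /k/ → /h/, /θ/ → /f/, giving /hfləmdanʔm/.
The consonants /h/, /ʔ/, /m/ cannot be parsed into a legal (C)(C)V(C) syllable (at most one coda consonant is licensed; onsets may contain at most 2 consonants).
Inserting the epenthetic vowel yields /h/ → /ho/, /ʔ/ → /ʔo/, /m/ → /mo/.

hofləmdanʔomo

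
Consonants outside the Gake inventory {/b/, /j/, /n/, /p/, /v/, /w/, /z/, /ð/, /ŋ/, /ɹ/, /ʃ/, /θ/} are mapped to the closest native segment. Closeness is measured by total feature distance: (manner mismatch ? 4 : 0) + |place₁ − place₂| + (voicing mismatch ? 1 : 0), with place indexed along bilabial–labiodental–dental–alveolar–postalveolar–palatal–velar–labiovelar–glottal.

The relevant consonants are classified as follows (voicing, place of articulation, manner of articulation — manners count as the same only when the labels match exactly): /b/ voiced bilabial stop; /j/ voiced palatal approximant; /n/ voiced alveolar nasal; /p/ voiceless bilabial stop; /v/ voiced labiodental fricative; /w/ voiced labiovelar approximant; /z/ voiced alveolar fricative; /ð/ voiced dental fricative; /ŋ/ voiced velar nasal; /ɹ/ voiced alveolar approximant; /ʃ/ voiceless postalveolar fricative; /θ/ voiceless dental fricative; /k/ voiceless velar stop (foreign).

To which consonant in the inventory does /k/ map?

/ŋ/ is closest: manner differs (stop→nasal, +4), place distance 0 (velar→velar), voicing differs (+1); total 5. Next closest is /j/ at distance 6.

ŋ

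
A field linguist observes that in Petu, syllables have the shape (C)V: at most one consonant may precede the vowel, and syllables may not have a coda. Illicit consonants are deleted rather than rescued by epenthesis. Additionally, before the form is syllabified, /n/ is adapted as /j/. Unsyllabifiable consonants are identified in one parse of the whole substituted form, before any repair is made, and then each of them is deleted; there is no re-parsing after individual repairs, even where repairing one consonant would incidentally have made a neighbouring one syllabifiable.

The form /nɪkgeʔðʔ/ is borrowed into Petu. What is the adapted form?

jɪge

Substitution: /n/ → /j/, giving /jɪkgeʔðʔ/.
The consonants /k/, /ʔ/, /ð/, /ʔ/ cannot be parsed into a legal (C)V syllable (no codas are permitted; onsets are limited to one consonant).
Deleting the stranded consonants removes /k/, /ʔ/, /ð/, /ʔ/.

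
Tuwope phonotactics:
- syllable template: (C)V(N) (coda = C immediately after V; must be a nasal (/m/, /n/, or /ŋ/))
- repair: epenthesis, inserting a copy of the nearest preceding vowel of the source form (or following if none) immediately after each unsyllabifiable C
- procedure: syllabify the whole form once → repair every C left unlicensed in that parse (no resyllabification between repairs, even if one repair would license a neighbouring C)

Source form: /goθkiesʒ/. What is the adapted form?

Syllabifying with onset maximization leaves /θ/, /s/, /ʒ/ stranded (only a nasal (/m/, /n/, or /ŋ/) is licensed in coda position; onsets are limited to one consonant).
Inserting the epenthetic vowel yields /θ/ → /θo/, /s/ → /se/, /ʒ/ → /ʒe/.

goθokieseʒe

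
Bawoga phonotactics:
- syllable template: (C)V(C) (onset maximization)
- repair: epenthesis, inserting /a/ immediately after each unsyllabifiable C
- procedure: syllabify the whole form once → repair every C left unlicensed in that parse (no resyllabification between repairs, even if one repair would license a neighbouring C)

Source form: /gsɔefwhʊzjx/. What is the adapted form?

Under (C)V(C), the unsyllabifiable consonants are /g/, /w/, /j/, /x/ (at most one coda consonant is licensed; onsets are limited to one consonant).
Each unlicensed consonant becomes the onset of a new syllable: /g/ → /ga/, /w/ → /wa/, /j/ → /ja/, /x/ → /xa/.

gasɔefwahʊzjaxa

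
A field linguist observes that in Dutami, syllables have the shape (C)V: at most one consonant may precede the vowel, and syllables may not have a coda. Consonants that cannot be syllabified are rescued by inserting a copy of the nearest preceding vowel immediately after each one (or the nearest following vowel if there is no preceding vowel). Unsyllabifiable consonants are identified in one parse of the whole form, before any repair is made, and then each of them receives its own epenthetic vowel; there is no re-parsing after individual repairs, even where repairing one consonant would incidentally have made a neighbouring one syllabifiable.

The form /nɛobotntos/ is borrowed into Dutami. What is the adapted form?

nɛobotonotoso

Syllabifying with onset maximization leaves /t/, /n/, /s/ stranded (no codas are permitted; onsets are limited to one consonant).
Each unlicensed consonant becomes the onset of a new syllable: /t/ → /to/, /n/ → /no/, /s/ → /so/.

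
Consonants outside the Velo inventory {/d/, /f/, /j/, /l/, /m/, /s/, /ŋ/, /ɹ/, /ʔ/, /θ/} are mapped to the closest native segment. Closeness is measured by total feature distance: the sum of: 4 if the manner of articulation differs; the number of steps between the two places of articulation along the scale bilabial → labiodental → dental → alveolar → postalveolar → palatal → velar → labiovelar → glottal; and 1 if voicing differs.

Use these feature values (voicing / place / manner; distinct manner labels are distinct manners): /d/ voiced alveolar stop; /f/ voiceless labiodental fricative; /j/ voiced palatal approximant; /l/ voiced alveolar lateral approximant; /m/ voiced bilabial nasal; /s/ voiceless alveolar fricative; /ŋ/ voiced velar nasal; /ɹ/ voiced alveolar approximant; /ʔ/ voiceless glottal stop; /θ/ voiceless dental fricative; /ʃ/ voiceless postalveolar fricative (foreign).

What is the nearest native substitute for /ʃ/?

s

/s/ is closest: same manner (fricative), place distance 1 (postalveolar→alveolar), same voicing; total 1. Next closest is /θ/ at distance 2.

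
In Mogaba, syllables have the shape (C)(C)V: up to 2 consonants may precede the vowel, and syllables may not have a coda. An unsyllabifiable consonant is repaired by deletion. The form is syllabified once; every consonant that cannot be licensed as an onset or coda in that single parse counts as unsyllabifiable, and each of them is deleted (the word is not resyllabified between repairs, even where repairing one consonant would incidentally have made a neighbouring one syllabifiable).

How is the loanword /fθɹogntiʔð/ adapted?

θɹonti

Under (C)(C)V, the unsyllabifiable consonants are /f/, /g/, /ʔ/, /ð/ (no codas are permitted; onsets may contain at most 2 consonants).
Deleting the stranded consonants removes /f/, /g/, /ʔ/, /ð/.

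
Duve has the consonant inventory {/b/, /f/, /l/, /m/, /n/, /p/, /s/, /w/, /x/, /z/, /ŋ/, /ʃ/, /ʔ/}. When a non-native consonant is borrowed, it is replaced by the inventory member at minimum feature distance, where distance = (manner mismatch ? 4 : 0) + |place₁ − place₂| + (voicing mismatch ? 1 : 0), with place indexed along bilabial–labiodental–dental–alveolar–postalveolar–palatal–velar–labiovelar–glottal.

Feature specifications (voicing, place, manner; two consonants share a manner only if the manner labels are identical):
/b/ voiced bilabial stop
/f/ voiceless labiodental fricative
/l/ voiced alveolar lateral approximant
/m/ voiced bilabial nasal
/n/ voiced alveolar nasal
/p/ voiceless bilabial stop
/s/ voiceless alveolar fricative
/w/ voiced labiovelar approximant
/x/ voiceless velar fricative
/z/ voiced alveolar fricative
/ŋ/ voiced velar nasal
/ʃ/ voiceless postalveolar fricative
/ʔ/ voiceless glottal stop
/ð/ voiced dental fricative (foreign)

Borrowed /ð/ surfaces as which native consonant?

z

/z/ is closest: same manner (fricative), place distance 1 (dental→alveolar), same voicing; total 1. Next closest is /f/ at distance 2.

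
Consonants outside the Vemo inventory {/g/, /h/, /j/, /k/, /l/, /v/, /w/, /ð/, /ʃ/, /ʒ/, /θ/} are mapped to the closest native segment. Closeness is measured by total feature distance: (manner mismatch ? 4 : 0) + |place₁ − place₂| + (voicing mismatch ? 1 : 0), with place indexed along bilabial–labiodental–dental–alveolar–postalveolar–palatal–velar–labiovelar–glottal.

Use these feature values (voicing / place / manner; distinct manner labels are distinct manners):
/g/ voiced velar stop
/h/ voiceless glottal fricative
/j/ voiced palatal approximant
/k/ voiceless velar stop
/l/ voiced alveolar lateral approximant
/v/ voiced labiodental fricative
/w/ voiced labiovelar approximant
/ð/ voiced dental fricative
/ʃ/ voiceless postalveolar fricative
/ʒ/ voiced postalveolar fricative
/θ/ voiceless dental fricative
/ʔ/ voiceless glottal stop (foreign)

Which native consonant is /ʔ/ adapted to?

/k/ is closest: same manner (stop), place distance 2 (glottal→velar), same voicing; total 2. Next closest is /g/ at distance 3.

k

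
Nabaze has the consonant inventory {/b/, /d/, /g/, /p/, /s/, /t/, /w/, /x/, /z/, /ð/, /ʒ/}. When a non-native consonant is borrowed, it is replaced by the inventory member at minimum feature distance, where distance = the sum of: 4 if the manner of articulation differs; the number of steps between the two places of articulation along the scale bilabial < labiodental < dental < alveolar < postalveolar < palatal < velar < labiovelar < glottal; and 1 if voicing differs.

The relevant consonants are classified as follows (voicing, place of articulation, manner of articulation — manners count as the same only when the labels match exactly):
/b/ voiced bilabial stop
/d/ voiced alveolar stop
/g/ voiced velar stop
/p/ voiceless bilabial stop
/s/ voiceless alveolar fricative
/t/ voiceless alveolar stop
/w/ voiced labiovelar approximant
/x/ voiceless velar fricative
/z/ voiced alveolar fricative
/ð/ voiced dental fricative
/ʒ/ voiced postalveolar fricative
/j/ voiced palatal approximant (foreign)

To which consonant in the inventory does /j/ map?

w

/w/ is closest: same manner (approximant), place distance 2 (palatal→labiovelar), same voicing; total 2. Next closest is /g/ at distance 5.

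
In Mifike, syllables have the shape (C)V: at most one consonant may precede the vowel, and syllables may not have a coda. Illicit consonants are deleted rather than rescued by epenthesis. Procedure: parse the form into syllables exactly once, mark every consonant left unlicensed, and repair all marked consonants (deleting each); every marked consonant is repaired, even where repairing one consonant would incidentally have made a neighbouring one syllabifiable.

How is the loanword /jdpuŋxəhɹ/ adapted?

puxə

The consonants /j/, /d/, /ŋ/, /h/, /ɹ/ cannot be parsed into a legal (C)V syllable (no codas are permitted; onsets are limited to one consonant).
Each unlicensed consonant is deleted: /j/, /d/, /ŋ/, /h/, /ɹ/.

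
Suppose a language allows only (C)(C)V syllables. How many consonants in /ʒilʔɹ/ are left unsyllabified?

The consonants /l/, /ʔ/, /ɹ/ cannot be parsed into a legal (C)(C)V syllable (no codas are permitted; onsets may contain at most 2 consonants).

3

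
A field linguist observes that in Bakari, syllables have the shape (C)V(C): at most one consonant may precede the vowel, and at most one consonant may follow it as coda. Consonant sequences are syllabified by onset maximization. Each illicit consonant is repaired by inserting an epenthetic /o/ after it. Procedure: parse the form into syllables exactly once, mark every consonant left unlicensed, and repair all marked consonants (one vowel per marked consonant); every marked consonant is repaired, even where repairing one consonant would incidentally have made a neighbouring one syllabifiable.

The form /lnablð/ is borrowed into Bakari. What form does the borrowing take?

lonabloðo

Syllabifying with onset maximization leaves /l/, /l/, /ð/ stranded (at most one coda consonant is licensed; onsets are limited to one consonant).
Inserting the epenthetic vowel yields /l/ → /lo/, /l/ → /lo/, /ð/ → /ðo/.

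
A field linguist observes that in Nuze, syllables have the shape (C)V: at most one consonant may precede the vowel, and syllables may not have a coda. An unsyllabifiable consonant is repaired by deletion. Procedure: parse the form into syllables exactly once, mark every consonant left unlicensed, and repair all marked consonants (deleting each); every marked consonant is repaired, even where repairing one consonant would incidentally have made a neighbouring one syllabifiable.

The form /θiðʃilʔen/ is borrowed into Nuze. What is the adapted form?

θiʃiʔe

Syllabifying with onset maximization leaves /ð/, /l/, /n/ stranded (no codas are permitted; onsets are limited to one consonant).
Each unlicensed consonant is deleted: /ð/, /l/, /n/.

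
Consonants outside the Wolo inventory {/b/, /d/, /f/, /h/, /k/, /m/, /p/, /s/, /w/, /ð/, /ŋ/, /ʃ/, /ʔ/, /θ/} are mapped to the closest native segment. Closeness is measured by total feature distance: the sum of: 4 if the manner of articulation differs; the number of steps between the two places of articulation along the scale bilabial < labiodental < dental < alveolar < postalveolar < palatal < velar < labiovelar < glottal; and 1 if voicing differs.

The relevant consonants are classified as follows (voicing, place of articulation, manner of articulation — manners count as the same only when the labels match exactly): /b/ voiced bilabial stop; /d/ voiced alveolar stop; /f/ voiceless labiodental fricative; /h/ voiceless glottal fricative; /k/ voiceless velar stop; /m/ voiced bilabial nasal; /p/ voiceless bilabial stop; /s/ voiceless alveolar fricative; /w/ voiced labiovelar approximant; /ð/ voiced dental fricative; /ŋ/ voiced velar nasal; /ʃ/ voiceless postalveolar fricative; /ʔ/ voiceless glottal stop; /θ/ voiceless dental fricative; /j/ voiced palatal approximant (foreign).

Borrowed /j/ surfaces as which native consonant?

/w/ is closest: same manner (approximant), place distance 2 (palatal→labiovelar), same voicing; total 2. Next closest is /ŋ/ at distance 5.

w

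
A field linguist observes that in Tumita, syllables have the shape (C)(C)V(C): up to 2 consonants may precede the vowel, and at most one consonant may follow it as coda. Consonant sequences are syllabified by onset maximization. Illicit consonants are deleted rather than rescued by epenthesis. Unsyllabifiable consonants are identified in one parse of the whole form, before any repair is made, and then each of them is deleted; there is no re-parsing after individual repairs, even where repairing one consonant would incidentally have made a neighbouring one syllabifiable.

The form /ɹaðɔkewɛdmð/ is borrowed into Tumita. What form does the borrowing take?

ɹaðɔkewɛd

Under (C)(C)V(C), the unsyllabifiable consonants are /m/, /ð/ (at most one coda consonant is licensed; onsets may contain at most 2 consonants).
Deleting the stranded consonants removes /m/, /ð/.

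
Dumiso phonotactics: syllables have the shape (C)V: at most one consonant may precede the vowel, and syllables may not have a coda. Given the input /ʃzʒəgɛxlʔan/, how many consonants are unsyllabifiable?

5

Under (C)V, the unsyllabifiable consonants are /ʃ/, /z/, /x/, /l/, /n/ (no codas are permitted; onsets are limited to one consonant).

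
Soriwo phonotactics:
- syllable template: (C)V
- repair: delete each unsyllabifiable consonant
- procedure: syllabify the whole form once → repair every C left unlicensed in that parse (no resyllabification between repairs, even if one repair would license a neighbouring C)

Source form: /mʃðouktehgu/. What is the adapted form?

ðoutegu

Under (C)V, the unsyllabifiable consonants are /m/, /ʃ/, /k/, /h/ (no codas are permitted; onsets are limited to one consonant).
Deleting the stranded consonants removes /m/, /ʃ/, /k/, /h/.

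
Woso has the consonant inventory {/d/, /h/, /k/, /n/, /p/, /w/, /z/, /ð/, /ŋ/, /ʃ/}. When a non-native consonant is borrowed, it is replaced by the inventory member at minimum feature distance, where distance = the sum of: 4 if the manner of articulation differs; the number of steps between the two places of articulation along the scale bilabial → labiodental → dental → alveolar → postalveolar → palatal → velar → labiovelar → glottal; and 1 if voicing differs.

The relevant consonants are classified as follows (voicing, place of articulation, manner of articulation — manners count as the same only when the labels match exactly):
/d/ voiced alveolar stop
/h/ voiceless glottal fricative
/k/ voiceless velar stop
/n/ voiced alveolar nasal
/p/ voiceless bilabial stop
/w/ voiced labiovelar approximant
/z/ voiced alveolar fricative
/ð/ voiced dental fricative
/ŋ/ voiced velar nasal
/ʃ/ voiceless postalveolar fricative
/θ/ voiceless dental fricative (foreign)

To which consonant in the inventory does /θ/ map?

/ð/ is closest: same manner (fricative), place distance 0 (dental→dental), voicing differs (+1); total 1. Next closest is /z/ at distance 2.

ð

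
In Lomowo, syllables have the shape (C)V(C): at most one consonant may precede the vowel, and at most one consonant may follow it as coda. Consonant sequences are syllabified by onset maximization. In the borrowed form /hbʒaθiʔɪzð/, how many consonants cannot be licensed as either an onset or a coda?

Syllabifying with onset maximization leaves /h/, /b/, /ð/ stranded (at most one coda consonant is licensed; onsets are limited to one consonant).

3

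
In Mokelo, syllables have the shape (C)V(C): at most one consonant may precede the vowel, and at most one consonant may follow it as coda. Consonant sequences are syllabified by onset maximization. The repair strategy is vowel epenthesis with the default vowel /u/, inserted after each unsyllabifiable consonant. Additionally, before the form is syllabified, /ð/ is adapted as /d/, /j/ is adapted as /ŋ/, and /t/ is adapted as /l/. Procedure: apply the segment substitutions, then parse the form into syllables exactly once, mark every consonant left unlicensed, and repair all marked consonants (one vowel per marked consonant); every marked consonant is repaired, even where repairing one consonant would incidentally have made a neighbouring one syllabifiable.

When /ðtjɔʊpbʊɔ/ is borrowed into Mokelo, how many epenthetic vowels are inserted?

2

After substitution the input is /dlŋɔʊpbʊɔ/.
The unsyllabifiable consonants are /d/, /l/; each receives one epenthetic vowel.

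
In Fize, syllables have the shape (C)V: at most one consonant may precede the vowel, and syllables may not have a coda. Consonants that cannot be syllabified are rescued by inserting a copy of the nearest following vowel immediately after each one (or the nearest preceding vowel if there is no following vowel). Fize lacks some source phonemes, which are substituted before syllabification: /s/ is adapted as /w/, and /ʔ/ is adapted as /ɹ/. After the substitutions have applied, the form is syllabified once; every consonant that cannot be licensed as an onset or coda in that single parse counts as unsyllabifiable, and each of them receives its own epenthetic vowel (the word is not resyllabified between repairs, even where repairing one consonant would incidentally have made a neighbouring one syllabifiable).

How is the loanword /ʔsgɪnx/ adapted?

Substitution: /ʔ/ → /ɹ/, /s/ → /w/, giving /ɹwgɪnx/.
Syllabifying with onset maximization leaves /ɹ/, /w/, /n/, /x/ stranded (no codas are permitted; onsets are limited to one consonant).
Inserting the epenthetic vowel yields /ɹ/ → /ɹɪ/, /w/ → /wɪ/, /n/ → /nɪ/, /x/ → /xɪ/.

ɹɪwɪgɪnɪxɪ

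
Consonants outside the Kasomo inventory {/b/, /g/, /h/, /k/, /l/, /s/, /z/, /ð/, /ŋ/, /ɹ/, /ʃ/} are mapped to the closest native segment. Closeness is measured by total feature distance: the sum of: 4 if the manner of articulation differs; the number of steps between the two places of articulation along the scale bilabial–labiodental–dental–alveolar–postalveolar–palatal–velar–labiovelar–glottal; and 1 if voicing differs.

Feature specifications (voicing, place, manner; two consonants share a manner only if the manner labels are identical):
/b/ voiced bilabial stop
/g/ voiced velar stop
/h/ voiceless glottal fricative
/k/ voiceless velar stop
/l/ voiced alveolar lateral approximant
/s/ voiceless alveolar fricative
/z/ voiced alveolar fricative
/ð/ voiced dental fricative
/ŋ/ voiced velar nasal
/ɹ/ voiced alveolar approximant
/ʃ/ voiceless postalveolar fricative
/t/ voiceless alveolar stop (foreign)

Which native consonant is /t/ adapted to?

k

/k/ is closest: same manner (stop), place distance 3 (alveolar→velar), same voicing; total 3. Next closest is /b/ at distance 4.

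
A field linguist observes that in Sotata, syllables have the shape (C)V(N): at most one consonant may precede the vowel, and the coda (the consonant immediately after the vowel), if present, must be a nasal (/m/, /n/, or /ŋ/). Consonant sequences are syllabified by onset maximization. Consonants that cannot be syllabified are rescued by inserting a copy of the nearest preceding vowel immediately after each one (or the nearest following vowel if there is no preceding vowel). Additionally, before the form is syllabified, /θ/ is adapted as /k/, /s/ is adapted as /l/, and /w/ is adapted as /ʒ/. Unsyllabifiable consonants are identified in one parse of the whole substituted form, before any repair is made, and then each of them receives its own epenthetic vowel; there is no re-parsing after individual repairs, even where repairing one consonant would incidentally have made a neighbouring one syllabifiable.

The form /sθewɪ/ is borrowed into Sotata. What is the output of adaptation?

Substitution: /s/ → /l/, /θ/ → /k/, /w/ → /ʒ/, giving /lkeʒɪ/.
Syllabifying with onset maximization leaves /l/ stranded (only a nasal (/m/, /n/, or /ŋ/) is licensed in coda position; onsets are limited to one consonant).
Epenthesis after each stranded consonant: /l/ → /le/.

lekeʒɪ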